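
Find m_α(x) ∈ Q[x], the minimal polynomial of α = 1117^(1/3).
m_α(x) = x^3 - 1117

α satisfies α^3 = 1117, so x^3 - 1117 annihilates α. By the rational root test, a rational root p/q (in lowest terms) of x^3 - 1117 would satisfy p^3 = 1117 q^3, forcing q = 1 and p^3 = 1117; but 1117 is not a perfect cube, contradiction. A monic cubic over Q with no rational root is irreducible (any nontrivial factorization would include a linear factor). Hence x^3 - 1117 is the minimal polynomial of α, and in particular [Q(α):Q] = 3.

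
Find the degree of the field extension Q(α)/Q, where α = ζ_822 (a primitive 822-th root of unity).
[Q(α):Q] = 272

The minimal polynomial of ζ_822 over Q is the 822-th cyclotomic polynomial Φ_822(x), which is irreducible over Q and has degree φ(822) = 272. Hence [Q(α):Q] = φ(822) = 272.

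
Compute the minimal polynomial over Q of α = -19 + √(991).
m_α(x) = x^2 + 38x - 630

From α + 19 = √(991), squaring gives (α + 19)^2 = 991, i.e. α^2 + 38α + 361 = 991, so α^2 + 38α - 630 = 0. The discriminant of x^2 + 38x - 630 is (38)^2 - 4·(-630) = 1444 + 2520 = 3964, and 4·(991) is not a perfect square in Q since 991 is squarefree and ≠ 1. Hence x^2 + 38x - 630 is irreducible over Q and is the minimal polynomial of α.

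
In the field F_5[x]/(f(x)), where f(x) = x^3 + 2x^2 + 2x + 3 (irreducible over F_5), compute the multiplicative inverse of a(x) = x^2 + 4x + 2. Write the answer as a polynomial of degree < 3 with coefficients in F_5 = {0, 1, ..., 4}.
a(x)^(-1) ≡ x^2 + 3x + 3 (mod f(x))

Since f is irreducible over F_5, F_5[x]/(f) is a field and a(x) ≠ 0 has an inverse. Apply the extended Euclidean algorithm to f(x) and a(x) in F_5[x]: f(x) = (x + 3)·a(x) + (3x + 2);  a(x) = (2x)·(3x + 2) + (2). The last nonzero remainder is the constant 2 = gcd(f, a) in F_5. Back-substituting through the division chain expresses 2 = s(x)·a(x) + t(x)·f(x) with s(x) ≡ 2x^2 + x + 1 (mod f), so (2x^2 + x + 1)·a(x) ≡ 2 (mod f). Multiplying by 2^(-1) ≡ 3 in F_5 gives a(x)^(-1) ≡ 3·(2x^2 + x + 1) ≡ x^2 + 3x + 3 (mod f). Check: (x^2 + 4x + 2)·(x^2 + 3x + 3) = x^4 + 2x^3 + 2x^2 + 3x + 1 ≡ 1 (mod x^3 + 2x^2 + 2x + 3).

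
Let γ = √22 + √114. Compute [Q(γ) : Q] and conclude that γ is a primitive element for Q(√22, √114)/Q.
[Q(γ) : Q] = 4 (equivalently, Q(γ) = Q(√22, √114))

Obviously Q(γ) ⊆ Q(√22, √114), and [Q(√22, √114):Q] = 4 (since 22, 114 are distinct squarefree integers > 1 with 2508 not a perfect square). To show equality we compute the minimal polynomial of γ. From γ = √22 + √114: γ^2 = 22 + 2√(2508) + 114 = 136 + 2√(2508), so γ^2 - 136 = 2√(2508); squaring, (γ^2 - 136)^2 = 4·2508, i.e. γ^4 - 272γ^2 + 18496 - 10032 = 0, i.e. γ^4 - 272γ^2 + 8464 = 0. So γ is a root of x^4 - 272x^2 + 8464. This polynomial is irreducible over Q: it has no rational root (each ±√22 ± √114 is irrational), and any factorization into two quadratics over Q would force √(2508) ∈ Q (pairing opposite roots) or √22, √114 ∈ Q (other pairings), all impossible. Hence [Q(γ):Q] = 4 = [Q(√22, √114):Q], so Q(γ) = Q(√22, √114).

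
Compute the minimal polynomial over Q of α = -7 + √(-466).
m_α(x) = x^2 + 14x + 515

From α + 7 = √(-466), squaring gives (α + 7)^2 = -466, i.e. α^2 + 14α + 49 = -466, so α^2 + 14α + 515 = 0. The discriminant of x^2 + 14x + 515 is (14)^2 - 4·(515) = 196 - 2060 = -1864, and 4·(-466) is not a perfect square in Q since -466 is squarefree and ≠ 1. Hence x^2 + 14x + 515 is irreducible over Q and is the minimal polynomial of α.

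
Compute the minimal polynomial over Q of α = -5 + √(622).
m_α(x) = x^2 + 10x - 597

From α + 5 = √(622), squaring gives (α + 5)^2 = 622, i.e. α^2 + 10α + 25 = 622, so α^2 + 10α - 597 = 0. The discriminant of x^2 + 10x - 597 is (10)^2 - 4·(-597) = 100 + 2388 = 2488, and 4·(622) is not a perfect square in Q since 622 is squarefree and ≠ 1. Hence x^2 + 10x - 597 is irreducible over Q and is the minimal polynomial of α.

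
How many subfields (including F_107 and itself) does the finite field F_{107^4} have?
F_{107^4} has 3 subfields

The subfields of F_{p^n} are exactly the fields F_{p^d} for d | n (each is the fixed field of the unique index-d subgroup of Gal(F_{p^n}/F_p) ≅ Z/nZ). The divisors of n = 4 are {1, 2, 4}, giving 3 subfields: F_{107^1}, F_{107^2}, F_{107^4}.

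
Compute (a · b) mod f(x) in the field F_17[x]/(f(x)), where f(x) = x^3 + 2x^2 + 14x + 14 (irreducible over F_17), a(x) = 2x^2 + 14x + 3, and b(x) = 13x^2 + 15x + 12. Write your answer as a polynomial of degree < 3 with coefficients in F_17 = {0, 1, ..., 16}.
a · b ≡ 14x^2 + 6x + 6 (mod f(x))

Multiply in F_17[x]: a(x)·b(x) = (2x^2 + 14x + 3)·(13x^2 + 15x + 12) = 9x^4 + 8x^3 + x^2 + 9x + 2. This has degree ≥ 3, so divide by f(x) over F_17: 9x^4 + 8x^3 + x^2 + 9x + 2 = (9x + 7)·(x^3 + 2x^2 + 14x + 14) + (14x^2 + 6x + 6). Hence a·b ≡ 14x^2 + 6x + 6 (mod f). (F_17[x]/(f) is a field with 17^3 = 4913 elements since f is irreducible of degree 3.)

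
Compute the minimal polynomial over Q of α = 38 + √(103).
m_α(x) = x^2 - 76x + 1341

From α - 38 = √(103), squaring gives (α - 38)^2 = 103, i.e. α^2 - 76α + 1444 = 103, so α^2 - 76α + 1341 = 0. The discriminant of x^2 - 76x + 1341 is (-76)^2 - 4·(1341) = 5776 - 5364 = 412, and 4·(103) is not a perfect square in Q since 103 is squarefree and ≠ 1. Hence x^2 - 76x + 1341 is irreducible over Q and is the minimal polynomial of α.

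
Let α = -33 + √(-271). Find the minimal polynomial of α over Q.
m_α(x) = x^2 + 66x + 1360

From α + 33 = √(-271), squaring gives (α + 33)^2 = -271, i.e. α^2 + 66α + 1089 = -271, so α^2 + 66α + 1360 = 0. The discriminant of x^2 + 66x + 1360 is (66)^2 - 4·(1360) = 4356 - 5440 = -1084, and 4·(-271) is not a perfect square in Q since -271 is squarefree and ≠ 1. Hence x^2 + 66x + 1360 is irreducible over Q and is the minimal polynomial of α.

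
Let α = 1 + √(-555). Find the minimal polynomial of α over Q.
m_α(x) = x^2 - 2x + 556

From α - 1 = √(-555), squaring gives (α - 1)^2 = -555, i.e. α^2 - 2α + 1 = -555, so α^2 - 2α + 556 = 0. The discriminant of x^2 - 2x + 556 is (-2)^2 - 4·(556) = 4 - 2224 = -2220, and 4·(-555) is not a perfect square in Q since -555 is squarefree and ≠ 1. Hence x^2 - 2x + 556 is irreducible over Q and is the minimal polynomial of α.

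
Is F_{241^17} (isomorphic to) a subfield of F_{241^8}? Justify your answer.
No: F_{241^17} is not a subfield of F_{241^8}

F_{p^m} embeds in F_{p^n} iff m | n. Here 17 ∤ 8 (since 8 = 0·17 + 8 with remainder 8 ≠ 0), so F_{241^17} is not a subfield of F_{241^8}. Equivalently: if it were, the tower law would give 17 = [F_{241^17}:F_241] dividing [F_{241^8}:F_241] = 8, contradiction.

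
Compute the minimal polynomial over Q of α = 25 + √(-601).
m_α(x) = x^2 - 50x + 1226

From α - 25 = √(-601), squaring gives (α - 25)^2 = -601, i.e. α^2 - 50α + 625 = -601, so α^2 - 50α + 1226 = 0. The discriminant of x^2 - 50x + 1226 is (-50)^2 - 4·(1226) = 2500 - 4904 = -2404, and 4·(-601) is not a perfect square in Q since -601 is squarefree and ≠ 1. Hence x^2 - 50x + 1226 is irreducible over Q and is the minimal polynomial of α.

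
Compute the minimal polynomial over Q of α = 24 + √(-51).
m_α(x) = x^2 - 48x + 627

From α - 24 = √(-51), squaring gives (α - 24)^2 = -51, i.e. α^2 - 48α + 576 = -51, so α^2 - 48α + 627 = 0. The discriminant of x^2 - 48x + 627 is (-48)^2 - 4·(627) = 2304 - 2508 = -204, and 4·(-51) is not a perfect square in Q since -51 is squarefree and ≠ 1. Hence x^2 - 48x + 627 is irreducible over Q and is the minimal polynomial of α.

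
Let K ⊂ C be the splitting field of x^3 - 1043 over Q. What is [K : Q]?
[K : Q] = 6

The roots of x^3 - 1043 are ∛1043, ω∛1043, ω^2∛1043 where ω = e^(2πi/3) is a primitive cube root of unity, so K = Q(∛1043, ω). Now [Q(∛1043):Q] = 3 (since 1043 is not a perfect cube, x^3 - 1043 is irreducible) and [Q(ω):Q] = 2. Both 2 and 3 divide [K:Q], and [K:Q] ≤ 3·2 = 6, so [K:Q] = 6. (Equivalently: Q(∛1043) ⊂ R but ω ∉ R, so [K : Q(∛1043)] = 2.)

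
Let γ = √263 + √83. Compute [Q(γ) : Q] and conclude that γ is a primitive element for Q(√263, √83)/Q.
[Q(γ) : Q] = 4 (equivalently, Q(γ) = Q(√263, √83))

Obviously Q(γ) ⊆ Q(√263, √83), and [Q(√263, √83):Q] = 4 (since 263, 83 are distinct squarefree integers > 1 with 21829 not a perfect square). To show equality we compute the minimal polynomial of γ. From γ = √263 + √83: γ^2 = 263 + 2√(21829) + 83 = 346 + 2√(21829), so γ^2 - 346 = 2√(21829); squaring, (γ^2 - 346)^2 = 4·21829, i.e. γ^4 - 692γ^2 + 119716 - 87316 = 0, i.e. γ^4 - 692γ^2 + 32400 = 0. So γ is a root of x^4 - 692x^2 + 32400. This polynomial is irreducible over Q: it has no rational root (each ±√263 ± √83 is irrational), and any factorization into two quadratics over Q would force √(21829) ∈ Q (pairing opposite roots) or √263, √83 ∈ Q (other pairings), all impossible. Hence [Q(γ):Q] = 4 = [Q(√263, √83):Q], so Q(γ) = Q(√263, √83).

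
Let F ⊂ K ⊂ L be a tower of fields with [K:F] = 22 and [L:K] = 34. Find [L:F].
[L:F] = 748

The tower law says that for any tower of field extensions F ⊂ K ⊂ L with finite degrees, [L:F] = [L:K] · [K:F]. Here this gives [L:F] = 34 · 22 = 748.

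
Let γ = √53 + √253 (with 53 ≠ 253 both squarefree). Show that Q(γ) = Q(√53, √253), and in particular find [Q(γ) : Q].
[Q(γ) : Q] = 4 (equivalently, Q(γ) = Q(√53, √253))

Obviously Q(γ) ⊆ Q(√53, √253), and [Q(√53, √253):Q] = 4 (since 53, 253 are distinct squarefree integers > 1 with 13409 not a perfect square). To show equality we compute the minimal polynomial of γ. From γ = √53 + √253: γ^2 = 53 + 2√(13409) + 253 = 306 + 2√(13409), so γ^2 - 306 = 2√(13409); squaring, (γ^2 - 306)^2 = 4·13409, i.e. γ^4 - 612γ^2 + 93636 - 53636 = 0, i.e. γ^4 - 612γ^2 + 40000 = 0. So γ is a root of x^4 - 612x^2 + 40000. This polynomial is irreducible over Q: it has no rational root (each ±√53 ± √253 is irrational), and any factorization into two quadratics over Q would force √(13409) ∈ Q (pairing opposite roots) or √53, √253 ∈ Q (other pairings), all impossible. Hence [Q(γ):Q] = 4 = [Q(√53, √253):Q], so Q(γ) = Q(√53, √253).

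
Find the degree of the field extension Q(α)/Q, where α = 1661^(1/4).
[Q(α):Q] = 4

α is a root of x^4 - 1661. By Eisenstein's criterion at the prime p = 11 (which divides the constant term 1661 but p^2 = 121 does not, since 1661 is squarefree), x^4 - 1661 is irreducible over Q. Hence [Q(α):Q] = 4.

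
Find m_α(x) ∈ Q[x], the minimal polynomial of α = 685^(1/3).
m_α(x) = x^3 - 685

α satisfies α^3 = 685, so x^3 - 685 annihilates α. By the rational root test, a rational root p/q (in lowest terms) of x^3 - 685 would satisfy p^3 = 685 q^3, forcing q = 1 and p^3 = 685; but 685 is not a perfect cube, contradiction. A monic cubic over Q with no rational root is irreducible (any nontrivial factorization would include a linear factor). Hence x^3 - 685 is the minimal polynomial of α, and in particular [Q(α):Q] = 3.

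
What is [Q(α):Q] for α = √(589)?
[Q(α):Q] = 2

[Q(α):Q] equals the degree of the minimal polynomial of α. Here α^2 = 589 and x^2 - 589 is irreducible (d = 589 is squarefree, ≠ 1, hence not a square), so deg(m_α) = 2. Thus [Q(α):Q] = 2.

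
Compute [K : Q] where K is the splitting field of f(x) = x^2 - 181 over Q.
[K : Q] = 2

f(x) = x^2 - 181 factors as (x - √181)(x + √181). The splitting field is K = Q(√181). Since 181 is squarefree and > 1, it is not a perfect square, so x^2 - 181 is irreducible over Q and [Q(√181) : Q] = 2. Hence [K : Q] = 2.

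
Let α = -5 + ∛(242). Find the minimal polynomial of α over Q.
m_α(x) = x^3 + 15x^2 + 75x - 117

Set β = α + 5 = ∛(242), so β^3 = 242. Then (α + 5)^3 - 242 = 0, i.e. α is a root of g(x) = (x + 5)^3 - 242 = x^3 + 15x^2 + 75x - 117. Since g(x) = h(x + 5) where h(x) = x^3 - 242, and h is irreducible over Q (because 242 is not a perfect cube, so h has no rational root, and a monic cubic with no rational root is irreducible), g is also irreducible (irreducibility is preserved under the substitution x → x + 5). Hence m_α(x) = x^3 + 15x^2 + 75x - 117.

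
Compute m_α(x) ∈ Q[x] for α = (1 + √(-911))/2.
m_α(x) = x^2 - x + 228

From 2α - 1 = √(-911), squaring gives (2α - 1)^2 = -911, i.e. 4α^2 - 4α + 1 = -911, so α^2 - α + (1 + 911)/4 = 0. Since -911 ≡ 1 (mod 4), (1 + 911)/4 = 228 ∈ Z. The polynomial x^2 - x + 228 has discriminant 1 - 4·(228) = -911, which is not a perfect square in Q (d = -911 is squarefree and ≠ 1), so x^2 - x + 228 is irreducible over Q. It is the minimal polynomial of α.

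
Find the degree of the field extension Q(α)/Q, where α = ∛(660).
[Q(α):Q] = 3

The minimal polynomial of α is x^3 - 660, irreducible over Q since 660 is not a perfect cube (so x^3 - 660 has no rational root). Hence [Q(α):Q] = deg(m_α) = 3.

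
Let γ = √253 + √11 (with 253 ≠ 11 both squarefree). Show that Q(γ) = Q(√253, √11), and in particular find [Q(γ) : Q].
[Q(γ) : Q] = 4 (equivalently, Q(γ) = Q(√253, √11))

Obviously Q(γ) ⊆ Q(√253, √11), and [Q(√253, √11):Q] = 4 (since 253, 11 are distinct squarefree integers > 1 with 2783 not a perfect square). To show equality we compute the minimal polynomial of γ. From γ = √253 + √11: γ^2 = 253 + 2√(2783) + 11 = 264 + 2√(2783), so γ^2 - 264 = 2√(2783); squaring, (γ^2 - 264)^2 = 4·2783, i.e. γ^4 - 528γ^2 + 69696 - 11132 = 0, i.e. γ^4 - 528γ^2 + 58564 = 0. So γ is a root of x^4 - 528x^2 + 58564. This polynomial is irreducible over Q: it has no rational root (each ±√253 ± √11 is irrational), and any factorization into two quadratics over Q would force √(2783) ∈ Q (pairing opposite roots) or √253, √11 ∈ Q (other pairings), all impossible. Hence [Q(γ):Q] = 4 = [Q(√253, √11):Q], so Q(γ) = Q(√253, √11).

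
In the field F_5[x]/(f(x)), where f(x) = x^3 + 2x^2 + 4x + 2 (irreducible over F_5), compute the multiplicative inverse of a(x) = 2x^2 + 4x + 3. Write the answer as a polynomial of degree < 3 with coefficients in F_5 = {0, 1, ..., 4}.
a(x)^(-1) ≡ x (mod f(x))

Since f is irreducible over F_5, F_5[x]/(f) is a field and a(x) ≠ 0 has an inverse. Apply the extended Euclidean algorithm to f(x) and a(x) in F_5[x]: f(x) = (3x)·a(x) + (2). The last nonzero remainder is the constant 2 = gcd(f, a) in F_5. Back-substituting through the division chain expresses 2 = s(x)·a(x) + t(x)·f(x) with s(x) ≡ 2x (mod f), so (2x)·a(x) ≡ 2 (mod f). Multiplying by 2^(-1) ≡ 3 in F_5 gives a(x)^(-1) ≡ 3·(2x) ≡ x (mod f). Check: (2x^2 + 4x + 3)·(x) = 2x^3 + 4x^2 + 3x ≡ 1 (mod x^3 + 2x^2 + 4x + 2).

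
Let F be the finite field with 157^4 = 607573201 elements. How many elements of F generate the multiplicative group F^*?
There are φ(607573200) = 134184960 primitive elements

F_q^* is cyclic of order q - 1 = 607573200. A cyclic group of order m has exactly φ(m) generators. Here m = 607573200 = 2^4 · 3 · 5^2 · 13 · 17 · 29 · 79, so the number of primitive elements is φ(607573200) = 134184960.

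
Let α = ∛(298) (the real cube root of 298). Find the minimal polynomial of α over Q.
m_α(x) = x^3 - 298

α satisfies α^3 = 298, so x^3 - 298 annihilates α. By the rational root test, a rational root p/q (in lowest terms) of x^3 - 298 would satisfy p^3 = 298 q^3, forcing q = 1 and p^3 = 298; but 298 is not a perfect cube, contradiction. A monic cubic over Q with no rational root is irreducible (any nontrivial factorization would include a linear factor). Hence x^3 - 298 is the minimal polynomial of α, and in particular [Q(α):Q] = 3.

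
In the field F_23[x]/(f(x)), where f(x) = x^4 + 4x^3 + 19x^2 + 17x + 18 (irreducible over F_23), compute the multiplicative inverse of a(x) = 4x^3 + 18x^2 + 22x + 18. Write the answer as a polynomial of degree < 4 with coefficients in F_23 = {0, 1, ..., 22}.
a(x)^(-1) ≡ 11x^3 + 17x^2 + 21x + 20 (mod f(x))

Since f is irreducible over F_23, F_23[x]/(f) is a field and a(x) ≠ 0 has an inverse. Apply the extended Euclidean algorithm to f(x) and a(x) in F_23[x]: f(x) = (6x + 20)·a(x) + (10x^2 + 21x + 3);  a(x) = (5x + 12)·(10x^2 + 21x + 3) + (8x + 5);  (10x^2 + 21x + 3) = (7x + 4)·(8x + 5) + (6). The last nonzero remainder is the constant 6 = gcd(f, a) in F_23. Back-substituting through the division chain expresses 6 = s(x)·a(x) + t(x)·f(x) with s(x) ≡ 20x^3 + 10x^2 + 11x + 5 (mod f), so (20x^3 + 10x^2 + 11x + 5)·a(x) ≡ 6 (mod f). Multiplying by 6^(-1) ≡ 4 in F_23 gives a(x)^(-1) ≡ 4·(20x^3 + 10x^2 + 11x + 5) ≡ 11x^3 + 17x^2 + 21x + 20 (mod f). Check: (4x^3 + 18x^2 + 22x + 18)·(11x^3 + 17x^2 + 21x + 20) = 21x^6 + 13x^5 + 11x^4 + 18x^3 + x^2 + 13x + 15 ≡ 1 (mod x^4 + 4x^3 + 19x^2 + 17x + 18).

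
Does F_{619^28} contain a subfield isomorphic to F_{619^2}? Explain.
Yes: F_{619^2} is a subfield of F_{619^28}

F_{p^m} embeds in F_{p^n} iff m | n (since F_{p^n} is the splitting field of x^(p^n) - x, and F_{p^m} ⊂ F_{p^n} forces p^n to be a power of p^m, i.e. m | n; conversely if m | n then every root of x^(p^m) - x is a root of x^(p^n) - x). Here 2 | 28 (since 28 = 14·2), so F_{619^2} is a subfield of F_{619^28}, and [F_{619^28} : F_{619^2}] = 28/2 = 14.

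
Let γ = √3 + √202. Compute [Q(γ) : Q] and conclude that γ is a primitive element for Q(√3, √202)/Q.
[Q(γ) : Q] = 4 (equivalently, Q(γ) = Q(√3, √202))

Obviously Q(γ) ⊆ Q(√3, √202), and [Q(√3, √202):Q] = 4 (since 3, 202 are distinct squarefree integers > 1 with 606 not a perfect square). To show equality we compute the minimal polynomial of γ. From γ = √3 + √202: γ^2 = 3 + 2√(606) + 202 = 205 + 2√(606), so γ^2 - 205 = 2√(606); squaring, (γ^2 - 205)^2 = 4·606, i.e. γ^4 - 410γ^2 + 42025 - 2424 = 0, i.e. γ^4 - 410γ^2 + 39601 = 0. So γ is a root of x^4 - 410x^2 + 39601. This polynomial is irreducible over Q: it has no rational root (each ±√3 ± √202 is irrational), and any factorization into two quadratics over Q would force √(606) ∈ Q (pairing opposite roots) or √3, √202 ∈ Q (other pairings), all impossible. Hence [Q(γ):Q] = 4 = [Q(√3, √202):Q], so Q(γ) = Q(√3, √202).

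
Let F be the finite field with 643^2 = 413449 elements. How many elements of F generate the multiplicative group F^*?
There are φ(413448) = 111936 primitive elements

F_q^* is cyclic of order q - 1 = 413448. A cyclic group of order m has exactly φ(m) generators. Here m = 413448 = 2^3 · 3 · 7 · 23 · 107, so the number of primitive elements is φ(413448) = 111936.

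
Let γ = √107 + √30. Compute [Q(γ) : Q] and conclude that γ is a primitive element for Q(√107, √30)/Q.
[Q(γ) : Q] = 4 (equivalently, Q(γ) = Q(√107, √30))

Obviously Q(γ) ⊆ Q(√107, √30), and [Q(√107, √30):Q] = 4 (since 107, 30 are distinct squarefree integers > 1 with 3210 not a perfect square). To show equality we compute the minimal polynomial of γ. From γ = √107 + √30: γ^2 = 107 + 2√(3210) + 30 = 137 + 2√(3210), so γ^2 - 137 = 2√(3210); squaring, (γ^2 - 137)^2 = 4·3210, i.e. γ^4 - 274γ^2 + 18769 - 12840 = 0, i.e. γ^4 - 274γ^2 + 5929 = 0. So γ is a root of x^4 - 274x^2 + 5929. This polynomial is irreducible over Q: it has no rational root (each ±√107 ± √30 is irrational), and any factorization into two quadratics over Q would force √(3210) ∈ Q (pairing opposite roots) or √107, √30 ∈ Q (other pairings), all impossible. Hence [Q(γ):Q] = 4 = [Q(√107, √30):Q], so Q(γ) = Q(√107, √30).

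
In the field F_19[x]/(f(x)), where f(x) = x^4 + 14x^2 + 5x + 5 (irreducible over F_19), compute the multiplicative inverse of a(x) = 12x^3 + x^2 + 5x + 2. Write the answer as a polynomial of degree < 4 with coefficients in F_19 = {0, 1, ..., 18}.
a(x)^(-1) ≡ 2x^3 + 9x + 16 (mod f(x))

Since f is irreducible over F_19, F_19[x]/(f) is a field and a(x) ≠ 0 has an inverse. Apply the extended Euclidean algorithm to f(x) and a(x) in F_19[x]: f(x) = (8x + 12)·a(x) + (5x);  a(x) = (10x^2 + 4x + 1)·(5x) + (2). The last nonzero remainder is the constant 2 = gcd(f, a) in F_19. Back-substituting through the division chain expresses 2 = s(x)·a(x) + t(x)·f(x) with s(x) ≡ 4x^3 + 18x + 13 (mod f), so (4x^3 + 18x + 13)·a(x) ≡ 2 (mod f). Multiplying by 2^(-1) ≡ 10 in F_19 gives a(x)^(-1) ≡ 10·(4x^3 + 18x + 13) ≡ 2x^3 + 9x + 16 (mod f). Check: (12x^3 + x^2 + 5x + 2)·(2x^3 + 9x + 16) = 5x^6 + 2x^5 + 4x^4 + 15x^3 + 4x^2 + 3x + 13 ≡ 1 (mod x^4 + 14x^2 + 5x + 5).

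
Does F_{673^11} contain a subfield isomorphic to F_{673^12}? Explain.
No: F_{673^12} is not a subfield of F_{673^11}

F_{p^m} embeds in F_{p^n} iff m | n. Here 12 ∤ 11 (since 11 = 0·12 + 11 with remainder 11 ≠ 0), so F_{673^12} is not a subfield of F_{673^11}. Equivalently: if it were, the tower law would give 12 = [F_{673^12}:F_673] dividing [F_{673^11}:F_673] = 11, contradiction.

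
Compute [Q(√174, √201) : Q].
[Q(√174, √201) : Q] = 4

[Q(√174):Q] = 2 (min poly x^2 - 174, irreducible since 174 is squarefree > 1). For the top step, suppose √201 ∈ Q(√174), say √201 = c + d√174 with c, d ∈ Q. Squaring: 201 = c^2 + 174d^2 + 2cd√174. Since √174 ∉ Q this forces 2cd = 0. If d = 0 then √201 = c ∈ Q, contradicting 201 squarefree > 1. If c = 0 then 201 = 174d^2, so 174·201 = (174d)^2 is a perfect square in Q — but 174·201 = 34974 is not a perfect square (since 174 and 201 are distinct squarefree integers). Contradiction. Hence √201 ∉ Q(√174), so x^2 - 201 stays irreducible over Q(√174) and [Q(√174, √201) : Q(√174)] = 2. By the tower law, [Q(√174, √201) : Q] = 2 · 2 = 4.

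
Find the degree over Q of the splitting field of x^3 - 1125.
[K : Q] = 6

The roots of x^3 - 1125 are ∛1125, ω∛1125, ω^2∛1125 where ω = e^(2πi/3) is a primitive cube root of unity, so K = Q(∛1125, ω). Now [Q(∛1125):Q] = 3 (since 1125 is not a perfect cube, x^3 - 1125 is irreducible) and [Q(ω):Q] = 2. Both 2 and 3 divide [K:Q], and [K:Q] ≤ 3·2 = 6, so [K:Q] = 6. (Equivalently: Q(∛1125) ⊂ R but ω ∉ R, so [K : Q(∛1125)] = 2.)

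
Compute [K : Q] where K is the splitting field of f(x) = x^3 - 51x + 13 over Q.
[K : Q] = 6

By the rational root test, any rational root of the monic integer polynomial f(x) = x^3 - 51x + 13 must be an integer dividing the constant term 13, i.e. one of ±{1, 13}. Evaluating: f(1) = -37, f(-1) = 63, f(13) = 1547, f(-13) = -1521; none is 0, so f has no rational root and is therefore irreducible over Q (a cubic with no linear factor over a field is irreducible). For an irreducible cubic, the Galois group is A_3 or S_3 according as the discriminant disc(f) = -4a^3 - 27b^2 = -4·(-51)^3 - 27·(13)^2 = 526041 is or is not a square in Q. Here disc(f) = 526041 is not a perfect square in Q, so the Galois group of f over Q is not contained in A_3 and must be all of S_3. The splitting field has degree |S_3| = 6 over Q, so [K : Q] = 6.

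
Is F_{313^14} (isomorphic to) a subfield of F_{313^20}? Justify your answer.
No: F_{313^14} is not a subfield of F_{313^20}

F_{p^m} embeds in F_{p^n} iff m | n. Here 14 ∤ 20 (since 20 = 1·14 + 6 with remainder 6 ≠ 0), so F_{313^14} is not a subfield of F_{313^20}. Equivalently: if it were, the tower law would give 14 = [F_{313^14}:F_313] dividing [F_{313^20}:F_313] = 20, contradiction.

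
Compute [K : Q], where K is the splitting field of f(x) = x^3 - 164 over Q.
[K : Q] = 6

The roots of x^3 - 164 are ∛164, ω∛164, ω^2∛164 where ω = e^(2πi/3) is a primitive cube root of unity, so K = Q(∛164, ω). Now [Q(∛164):Q] = 3 (since 164 is not a perfect cube, x^3 - 164 is irreducible) and [Q(ω):Q] = 2. Both 2 and 3 divide [K:Q], and [K:Q] ≤ 3·2 = 6, so [K:Q] = 6. (Equivalently: Q(∛164) ⊂ R but ω ∉ R, so [K : Q(∛164)] = 2.)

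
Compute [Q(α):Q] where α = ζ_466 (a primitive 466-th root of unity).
[Q(α):Q] = 232

The minimal polynomial of ζ_466 over Q is the 466-th cyclotomic polynomial Φ_466(x), which is irreducible over Q and has degree φ(466) = 232. Hence [Q(α):Q] = φ(466) = 232.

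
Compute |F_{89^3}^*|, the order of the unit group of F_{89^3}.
|F_{89^3}^*| = 704968

F_{89^3} has 89^3 = 704969 elements; its multiplicative group consists of all nonzero elements, so |F_{89^3}^*| = 704969 - 1 = 704968. (It is cyclic since any finite subgroup of the multiplicative group of a field is cyclic.)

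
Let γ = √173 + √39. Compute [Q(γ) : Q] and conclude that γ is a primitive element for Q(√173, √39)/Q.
[Q(γ) : Q] = 4 (equivalently, Q(γ) = Q(√173, √39))

Obviously Q(γ) ⊆ Q(√173, √39), and [Q(√173, √39):Q] = 4 (since 173, 39 are distinct squarefree integers > 1 with 6747 not a perfect square). To show equality we compute the minimal polynomial of γ. From γ = √173 + √39: γ^2 = 173 + 2√(6747) + 39 = 212 + 2√(6747), so γ^2 - 212 = 2√(6747); squaring, (γ^2 - 212)^2 = 4·6747, i.e. γ^4 - 424γ^2 + 44944 - 26988 = 0, i.e. γ^4 - 424γ^2 + 17956 = 0. So γ is a root of x^4 - 424x^2 + 17956. This polynomial is irreducible over Q: it has no rational root (each ±√173 ± √39 is irrational), and any factorization into two quadratics over Q would force √(6747) ∈ Q (pairing opposite roots) or √173, √39 ∈ Q (other pairings), all impossible. Hence [Q(γ):Q] = 4 = [Q(√173, √39):Q], so Q(γ) = Q(√173, √39).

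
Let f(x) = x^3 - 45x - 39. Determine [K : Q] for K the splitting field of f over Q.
[K : Q] = 6

By the rational root test, any rational root of the monic integer polynomial f(x) = x^3 - 45x - 39 must be an integer dividing the constant term -39, i.e. one of ±{1, 3, 13, 39}. Evaluating: f(1) = -83, f(-1) = 5, f(3) = -147, f(-3) = 69, f(13) = 1573, f(-13) = -1651, f(39) = 57525, f(-39) = -57603; none is 0, so f has no rational root and is therefore irreducible over Q (a cubic with no linear factor over a field is irreducible). For an irreducible cubic, the Galois group is A_3 or S_3 according as the discriminant disc(f) = -4a^3 - 27b^2 = -4·(-45)^3 - 27·(-39)^2 = 323433 is or is not a square in Q. Here disc(f) = 323433 is not a perfect square in Q, so the Galois group of f over Q is not contained in A_3 and must be all of S_3. The splitting field has degree |S_3| = 6 over Q, so [K : Q] = 6.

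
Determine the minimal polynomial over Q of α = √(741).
m_α(x) = x^2 - 741

α satisfies α^2 - 741 = 0, so x^2 - 741 annihilates α. Since d = 741 is squarefree and ≠ 1, it is not a perfect square in Q, so x^2 - 741 has no rational root and is therefore irreducible over Q (a degree-2 polynomial over a field is irreducible iff it has no root). Hence m_α(x) = x^2 - 741.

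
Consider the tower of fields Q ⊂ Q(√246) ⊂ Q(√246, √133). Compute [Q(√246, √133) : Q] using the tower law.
[Q(√246, √133) : Q] = 4

[Q(√246):Q] = 2 (min poly x^2 - 246, irreducible since 246 is squarefree > 1). For the top step, suppose √133 ∈ Q(√246), say √133 = c + d√246 with c, d ∈ Q. Squaring: 133 = c^2 + 246d^2 + 2cd√246. Since √246 ∉ Q this forces 2cd = 0. If d = 0 then √133 = c ∈ Q, contradicting 133 squarefree > 1. If c = 0 then 133 = 246d^2, so 246·133 = (246d)^2 is a perfect square in Q — but 246·133 = 32718 is not a perfect square (since 246 and 133 are distinct squarefree integers). Contradiction. Hence √133 ∉ Q(√246), so x^2 - 133 stays irreducible over Q(√246) and [Q(√246, √133) : Q(√246)] = 2. By the tower law, [Q(√246, √133) : Q] = 2 · 2 = 4.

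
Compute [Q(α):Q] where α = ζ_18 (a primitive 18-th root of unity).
[Q(α):Q] = 6

The minimal polynomial of ζ_18 over Q is the 18-th cyclotomic polynomial Φ_18(x), which is irreducible over Q and has degree φ(18) = 6. Hence [Q(α):Q] = φ(18) = 6.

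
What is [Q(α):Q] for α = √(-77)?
[Q(α):Q] = 2

[Q(α):Q] equals the degree of the minimal polynomial of α. Here α^2 = -77 and x^2 + 77 is irreducible (d = -77 is squarefree, ≠ 1, hence not a square), so deg(m_α) = 2. Thus [Q(α):Q] = 2.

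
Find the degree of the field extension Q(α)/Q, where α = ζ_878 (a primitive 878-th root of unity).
[Q(α):Q] = 438

The minimal polynomial of ζ_878 over Q is the 878-th cyclotomic polynomial Φ_878(x), which is irreducible over Q and has degree φ(878) = 438. Hence [Q(α):Q] = φ(878) = 438.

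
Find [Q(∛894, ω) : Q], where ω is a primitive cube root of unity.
[Q(∛894, ω) : Q] = 6

[Q(∛894):Q] = 3 (min poly x^3 - 894, irreducible since 894 is not a perfect cube). [Q(ω):Q] = 2 (min poly x^2 + x + 1). Since Q(∛894) ⊂ R and ω ∉ R, we have ω ∉ Q(∛894), so x^2 + x + 1 remains irreducible over Q(∛894) and [Q(∛894, ω) : Q(∛894)] = 2. By the tower law, [Q(∛894, ω) : Q] = 3 · 2 = 6. (In fact Q(∛894, ω) is the splitting field of x^3 - 894 over Q.)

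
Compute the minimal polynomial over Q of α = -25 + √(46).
m_α(x) = x^2 + 50x + 579

From α + 25 = √(46), squaring gives (α + 25)^2 = 46, i.e. α^2 + 50α + 625 = 46, so α^2 + 50α + 579 = 0. The discriminant of x^2 + 50x + 579 is (50)^2 - 4·(579) = 2500 - 2316 = 184, and 4·(46) is not a perfect square in Q since 46 is squarefree and ≠ 1. Hence x^2 + 50x + 579 is irreducible over Q and is the minimal polynomial of α.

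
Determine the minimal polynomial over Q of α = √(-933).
m_α(x) = x^2 + 933

α satisfies α^2 + 933 = 0, so x^2 + 933 annihilates α. Since d = -933 is squarefree and ≠ 1, it is not a perfect square in Q, so x^2 + 933 has no rational root and is therefore irreducible over Q (a degree-2 polynomial over a field is irreducible iff it has no root). Hence m_α(x) = x^2 + 933.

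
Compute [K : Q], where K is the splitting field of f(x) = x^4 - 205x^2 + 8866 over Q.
[K : Q] = 4

Solving the quadratic in x^2: x^2 = (205 ± √(205^2 - 4·8866))/2 = (205 ± √6561)/2 = (205 ± 81)/2, giving x^2 = 62 or x^2 = 143. So f(x) = (x^2 - 62)(x^2 - 143) and the roots of f are ±√62, ±√143. Hence the splitting field is K = Q(√62, √143). Since 62 and 143 are distinct squarefree integers > 1, their product 8866 is not a perfect square, so √143 ∉ Q(√62). By the tower law [K:Q] = [Q(√62,√143):Q(√62)] · [Q(√62):Q] = 2 · 2 = 4.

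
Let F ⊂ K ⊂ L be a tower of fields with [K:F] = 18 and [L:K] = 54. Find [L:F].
[L:F] = 972

The tower law says that for any tower of field extensions F ⊂ K ⊂ L with finite degrees, [L:F] = [L:K] · [K:F]. Here this gives [L:F] = 54 · 18 = 972.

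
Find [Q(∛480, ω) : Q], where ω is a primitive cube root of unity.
[Q(∛480, ω) : Q] = 6

[Q(∛480):Q] = 3 (min poly x^3 - 480, irreducible since 480 is not a perfect cube). [Q(ω):Q] = 2 (min poly x^2 + x + 1). Since Q(∛480) ⊂ R and ω ∉ R, we have ω ∉ Q(∛480), so x^2 + x + 1 remains irreducible over Q(∛480) and [Q(∛480, ω) : Q(∛480)] = 2. By the tower law, [Q(∛480, ω) : Q] = 3 · 2 = 6. (In fact Q(∛480, ω) is the splitting field of x^3 - 480 over Q.)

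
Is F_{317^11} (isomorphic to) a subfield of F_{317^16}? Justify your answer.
No: F_{317^11} is not a subfield of F_{317^16}

F_{p^m} embeds in F_{p^n} iff m | n. Here 11 ∤ 16 (since 16 = 1·11 + 5 with remainder 5 ≠ 0), so F_{317^11} is not a subfield of F_{317^16}. Equivalently: if it were, the tower law would give 11 = [F_{317^11}:F_317] dividing [F_{317^16}:F_317] = 16, contradiction.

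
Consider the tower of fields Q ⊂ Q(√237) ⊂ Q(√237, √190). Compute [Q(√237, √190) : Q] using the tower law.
[Q(√237, √190) : Q] = 4

[Q(√237):Q] = 2 (min poly x^2 - 237, irreducible since 237 is squarefree > 1). For the top step, suppose √190 ∈ Q(√237), say √190 = c + d√237 with c, d ∈ Q. Squaring: 190 = c^2 + 237d^2 + 2cd√237. Since √237 ∉ Q this forces 2cd = 0. If d = 0 then √190 = c ∈ Q, contradicting 190 squarefree > 1. If c = 0 then 190 = 237d^2, so 237·190 = (237d)^2 is a perfect square in Q — but 237·190 = 45030 is not a perfect square (since 237 and 190 are distinct squarefree integers). Contradiction. Hence √190 ∉ Q(√237), so x^2 - 190 stays irreducible over Q(√237) and [Q(√237, √190) : Q(√237)] = 2. By the tower law, [Q(√237, √190) : Q] = 2 · 2 = 4.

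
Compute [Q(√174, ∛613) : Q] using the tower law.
[Q(√174, ∛613) : Q] = 6

Let L = Q(√174, ∛613). Since Q(√174) ⊂ L and [Q(√174):Q] = 2, the tower law gives 2 | [L:Q]. Likewise Q(∛613) ⊂ L with [Q(∛613):Q] = 3 (because 613 is not a perfect cube), so 3 | [L:Q]. As gcd(2,3) = 1, [L:Q] is divisible by 6. Conversely L is generated over Q by √174 and ∛613, so [L:Q] ≤ 2·3 = 6. Therefore [Q(√174, ∛613) : Q] = 6.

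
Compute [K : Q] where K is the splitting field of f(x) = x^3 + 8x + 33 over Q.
[K : Q] = 6

By the rational root test, any rational root of the monic integer polynomial f(x) = x^3 + 8x + 33 must be an integer dividing the constant term 33, i.e. one of ±{1, 3, 11, 33}. Evaluating: f(1) = 42, f(-1) = 24, f(3) = 84, f(-3) = -18, f(11) = 1452, f(-11) = -1386, f(33) = 36234, f(-33) = -36168; none is 0, so f has no rational root and is therefore irreducible over Q (a cubic with no linear factor over a field is irreducible). For an irreducible cubic, the Galois group is A_3 or S_3 according as the discriminant disc(f) = -4a^3 - 27b^2 = -4·(8)^3 - 27·(33)^2 = -31451 is or is not a square in Q. Here disc(f) = -31451 is not a perfect square in Q, so the Galois group of f over Q is not contained in A_3 and must be all of S_3. The splitting field has degree |S_3| = 6 over Q, so [K : Q] = 6.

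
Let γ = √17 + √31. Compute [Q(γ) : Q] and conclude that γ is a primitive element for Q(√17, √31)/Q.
[Q(γ) : Q] = 4 (equivalently, Q(γ) = Q(√17, √31))

Obviously Q(γ) ⊆ Q(√17, √31), and [Q(√17, √31):Q] = 4 (since 17, 31 are distinct squarefree integers > 1 with 527 not a perfect square). To show equality we compute the minimal polynomial of γ. From γ = √17 + √31: γ^2 = 17 + 2√(527) + 31 = 48 + 2√(527), so γ^2 - 48 = 2√(527); squaring, (γ^2 - 48)^2 = 4·527, i.e. γ^4 - 96γ^2 + 2304 - 2108 = 0, i.e. γ^4 - 96γ^2 + 196 = 0. So γ is a root of x^4 - 96x^2 + 196. This polynomial is irreducible over Q: it has no rational root (each ±√17 ± √31 is irrational), and any factorization into two quadratics over Q would force √(527) ∈ Q (pairing opposite roots) or √17, √31 ∈ Q (other pairings), all impossible. Hence [Q(γ):Q] = 4 = [Q(√17, √31):Q], so Q(γ) = Q(√17, √31).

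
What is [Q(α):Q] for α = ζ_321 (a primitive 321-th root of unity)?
[Q(α):Q] = 212

The minimal polynomial of ζ_321 over Q is the 321-th cyclotomic polynomial Φ_321(x), which is irreducible over Q and has degree φ(321) = 212. Hence [Q(α):Q] = φ(321) = 212.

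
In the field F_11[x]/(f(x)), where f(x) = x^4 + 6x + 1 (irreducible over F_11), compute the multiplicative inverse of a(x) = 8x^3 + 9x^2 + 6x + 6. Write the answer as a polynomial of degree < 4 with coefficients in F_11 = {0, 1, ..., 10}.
a(x)^(-1) ≡ 10x^3 + 6x^2 + 8x + 6 (mod f(x))

Since f is irreducible over F_11, F_11[x]/(f) is a field and a(x) ≠ 0 has an inverse. Apply the extended Euclidean algorithm to f(x) and a(x) in F_11[x]: f(x) = (7x + 10)·a(x) + (3x + 7);  a(x) = (10x^2 + 9x + 3)·(3x + 7) + (7). The last nonzero remainder is the constant 7 = gcd(f, a) in F_11. Back-substituting through the division chain expresses 7 = s(x)·a(x) + t(x)·f(x) with s(x) ≡ 4x^3 + 9x^2 + x + 9 (mod f), so (4x^3 + 9x^2 + x + 9)·a(x) ≡ 7 (mod f). Multiplying by 7^(-1) ≡ 8 in F_11 gives a(x)^(-1) ≡ 8·(4x^3 + 9x^2 + x + 9) ≡ 10x^3 + 6x^2 + 8x + 6 (mod f). Check: (8x^3 + 9x^2 + 6x + 6)·(10x^3 + 6x^2 + 8x + 6) = 3x^6 + 6x^5 + 2x^4 + 7x^3 + 6x^2 + 7x + 3 ≡ 1 (mod x^4 + 6x + 1).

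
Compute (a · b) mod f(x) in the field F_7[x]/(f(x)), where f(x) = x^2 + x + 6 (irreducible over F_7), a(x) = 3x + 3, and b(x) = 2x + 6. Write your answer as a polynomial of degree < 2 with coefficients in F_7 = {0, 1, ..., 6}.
a · b ≡ 4x + 3 (mod f(x))

Multiply in F_7[x]: a(x)·b(x) = (3x + 3)·(2x + 6) = 6x^2 + 3x + 4. This has degree ≥ 2, so divide by f(x) over F_7: 6x^2 + 3x + 4 = (6)·(x^2 + x + 6) + (4x + 3). Hence a·b ≡ 4x + 3 (mod f). (F_7[x]/(f) is a field with 7^2 = 49 elements since f is irreducible of degree 2.)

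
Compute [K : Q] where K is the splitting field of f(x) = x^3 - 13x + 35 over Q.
[K : Q] = 6

By the rational root test, any rational root of the monic integer polynomial f(x) = x^3 - 13x + 35 must be an integer dividing the constant term 35, i.e. one of ±{1, 5, 7, 35}. Evaluating: f(1) = 23, f(-1) = 47, f(5) = 95, f(-5) = -25, f(7) = 287, f(-7) = -217, f(35) = 42455, f(-35) = -42385; none is 0, so f has no rational root and is therefore irreducible over Q (a cubic with no linear factor over a field is irreducible). For an irreducible cubic, the Galois group is A_3 or S_3 according as the discriminant disc(f) = -4a^3 - 27b^2 = -4·(-13)^3 - 27·(35)^2 = -24287 is or is not a square in Q. Here disc(f) = -24287 is not a perfect square in Q, so the Galois group of f over Q is not contained in A_3 and must be all of S_3. The splitting field has degree |S_3| = 6 over Q, so [K : Q] = 6.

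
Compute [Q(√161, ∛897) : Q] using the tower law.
[Q(√161, ∛897) : Q] = 6

Let L = Q(√161, ∛897). Since Q(√161) ⊂ L and [Q(√161):Q] = 2, the tower law gives 2 | [L:Q]. Likewise Q(∛897) ⊂ L with [Q(∛897):Q] = 3 (because 897 is not a perfect cube), so 3 | [L:Q]. As gcd(2,3) = 1, [L:Q] is divisible by 6. Conversely L is generated over Q by √161 and ∛897, so [L:Q] ≤ 2·3 = 6. Therefore [Q(√161, ∛897) : Q] = 6.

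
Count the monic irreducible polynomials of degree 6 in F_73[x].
There are 25222305336 monic irreducible polynomials of degree 6 over F_73

Each element of F_{73^6} that lies in no proper subfield is a root of exactly one monic irreducible of degree 6 over F_73, and each such polynomial has 6 distinct roots in F_{73^6}. By Möbius inversion the count is N_73(6) = (1/6) Σ_{d|6} μ(6/d) · 73^d = (1/6)(μ(6)·73^1 + μ(3)·73^2 + μ(2)·73^3 + μ(1)·73^6) = 151333832016/6 = 25222305336.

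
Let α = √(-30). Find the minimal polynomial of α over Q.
m_α(x) = x^2 + 30

α satisfies α^2 + 30 = 0, so x^2 + 30 annihilates α. Since d = -30 is squarefree and ≠ 1, it is not a perfect square in Q, so x^2 + 30 has no rational root and is therefore irreducible over Q (a degree-2 polynomial over a field is irreducible iff it has no root). Hence m_α(x) = x^2 + 30.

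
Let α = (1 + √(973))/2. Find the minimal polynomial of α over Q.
m_α(x) = x^2 - x - 243

From 2α - 1 = √(973), squaring gives (2α - 1)^2 = 973, i.e. 4α^2 - 4α + 1 = 973, so α^2 - α + (1 - 973)/4 = 0. Since 973 ≡ 1 (mod 4), (1 - 973)/4 = -243 ∈ Z. The polynomial x^2 - x - 243 has discriminant 1 - 4·(-243) = 973, which is not a perfect square in Q (d = 973 is squarefree and ≠ 1), so x^2 - x - 243 is irreducible over Q. It is the minimal polynomial of α.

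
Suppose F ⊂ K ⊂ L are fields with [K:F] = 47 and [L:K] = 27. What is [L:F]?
[L:F] = 1269

The tower law says that for any tower of field extensions F ⊂ K ⊂ L with finite degrees, [L:F] = [L:K] · [K:F]. Here this gives [L:F] = 27 · 47 = 1269.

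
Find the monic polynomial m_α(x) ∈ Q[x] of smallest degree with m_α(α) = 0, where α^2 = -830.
m_α(x) = x^2 + 830

α satisfies α^2 + 830 = 0, so x^2 + 830 annihilates α. Since d = -830 is squarefree and ≠ 1, it is not a perfect square in Q, so x^2 + 830 has no rational root and is therefore irreducible over Q (a degree-2 polynomial over a field is irreducible iff it has no root). Hence m_α(x) = x^2 + 830.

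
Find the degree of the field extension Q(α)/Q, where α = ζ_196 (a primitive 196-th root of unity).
[Q(α):Q] = 84

The minimal polynomial of ζ_196 over Q is the 196-th cyclotomic polynomial Φ_196(x), which is irreducible over Q and has degree φ(196) = 84. Hence [Q(α):Q] = φ(196) = 84.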